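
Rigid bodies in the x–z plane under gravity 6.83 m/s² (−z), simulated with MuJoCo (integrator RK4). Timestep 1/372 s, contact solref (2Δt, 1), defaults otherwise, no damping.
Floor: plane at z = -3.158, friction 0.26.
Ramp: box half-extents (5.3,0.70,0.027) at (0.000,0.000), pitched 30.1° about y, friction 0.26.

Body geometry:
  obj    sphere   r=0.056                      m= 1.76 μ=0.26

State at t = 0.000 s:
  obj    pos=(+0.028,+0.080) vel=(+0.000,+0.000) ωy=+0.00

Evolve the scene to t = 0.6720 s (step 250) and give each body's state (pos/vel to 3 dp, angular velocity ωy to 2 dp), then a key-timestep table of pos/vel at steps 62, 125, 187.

State at t = 0.6720 s:
  obj    pos=(+0.506,-0.197) vel=(+1.423,-0.825) ωy=+29.36

Key-timestep trajectory:
   step    t(s)  obj.x    obj.z    obj.vx   obj.vz 
     62  0.1667   +0.057  +0.063  +0.353  -0.205
    125  0.3360   +0.147  +0.010  +0.711  -0.412
    187  0.5027   +0.295  -0.075  +1.064  -0.617


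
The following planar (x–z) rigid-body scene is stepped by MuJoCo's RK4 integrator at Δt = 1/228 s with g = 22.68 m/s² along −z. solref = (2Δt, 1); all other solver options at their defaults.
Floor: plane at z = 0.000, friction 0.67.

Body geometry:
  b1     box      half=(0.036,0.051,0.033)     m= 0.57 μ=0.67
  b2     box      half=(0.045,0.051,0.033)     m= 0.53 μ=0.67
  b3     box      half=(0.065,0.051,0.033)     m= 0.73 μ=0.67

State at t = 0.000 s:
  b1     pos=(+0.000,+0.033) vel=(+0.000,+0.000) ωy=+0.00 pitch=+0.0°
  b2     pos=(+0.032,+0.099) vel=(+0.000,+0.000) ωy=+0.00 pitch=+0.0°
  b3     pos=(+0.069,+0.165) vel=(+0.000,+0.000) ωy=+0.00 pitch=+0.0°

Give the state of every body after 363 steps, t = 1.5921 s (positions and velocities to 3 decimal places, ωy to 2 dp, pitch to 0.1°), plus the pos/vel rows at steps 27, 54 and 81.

State at t = 1.5921 s:
  b1     pos=(+0.000,+0.033) vel=(+0.000,+0.000) ωy=+0.00 pitch=+0.0°
  b2     pos=(+0.077,+0.045) vel=(+0.000,+0.000) ωy=+0.00 pitch=+90.0°
  b3     pos=(+0.283,+0.033) vel=(+0.000,+0.000) ωy=+0.00 pitch=+180.0°

Key-timestep trajectory:
   step    t(s)  b1.x    b1.z    b1.vx   b1.vz   b2.x    b2.z    b2.vx   b2.vz   b3.x    b3.z    b3.vx   b3.vz 
     27  0.1184   +0.000  +0.033  -0.001  +0.001   +0.045  +0.098  +0.265  -0.097   +0.106  +0.143  +0.656  -0.610
     54  0.2368   +0.000  +0.033  +0.000  +0.000   +0.078  +0.044  -0.059  +0.076   +0.193  +0.068  +0.521  +0.292
     81  0.3553   +0.000  +0.033  +0.000  +0.000   +0.077  +0.045  +0.000  +0.000   +0.256  +0.060  +0.671  -0.460


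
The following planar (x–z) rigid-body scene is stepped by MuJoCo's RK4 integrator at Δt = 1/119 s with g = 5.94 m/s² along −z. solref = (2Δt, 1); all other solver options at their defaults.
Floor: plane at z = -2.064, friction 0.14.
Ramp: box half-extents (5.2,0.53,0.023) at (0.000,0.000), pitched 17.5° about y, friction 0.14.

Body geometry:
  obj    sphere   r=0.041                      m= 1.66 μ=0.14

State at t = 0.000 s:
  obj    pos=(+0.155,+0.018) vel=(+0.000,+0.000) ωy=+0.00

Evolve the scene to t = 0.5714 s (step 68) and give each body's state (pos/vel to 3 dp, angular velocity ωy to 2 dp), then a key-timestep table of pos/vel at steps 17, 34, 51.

State at t = 0.5714 s:
  obj    pos=(+0.354,-0.044) vel=(+0.695,-0.219) ωy=+17.77

Key-timestep trajectory:
   step    t(s)  obj.x    obj.z    obj.vx   obj.vz 
     17  0.1429   +0.168  +0.014  +0.174  -0.055
     34  0.2857   +0.205  +0.003  +0.348  -0.110
     51  0.4286   +0.267  -0.017  +0.522  -0.164


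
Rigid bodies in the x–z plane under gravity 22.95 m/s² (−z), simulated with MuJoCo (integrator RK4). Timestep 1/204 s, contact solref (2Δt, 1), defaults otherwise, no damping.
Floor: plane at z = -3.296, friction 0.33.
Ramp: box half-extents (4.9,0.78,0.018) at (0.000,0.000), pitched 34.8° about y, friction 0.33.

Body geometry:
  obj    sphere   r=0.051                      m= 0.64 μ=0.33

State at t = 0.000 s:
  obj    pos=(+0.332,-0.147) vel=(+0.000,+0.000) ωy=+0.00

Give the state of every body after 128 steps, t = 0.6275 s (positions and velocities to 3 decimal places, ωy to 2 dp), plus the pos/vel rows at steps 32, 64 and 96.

State at t = 0.6275 s:
  obj    pos=(+1.845,-1.198) vel=(+4.821,-3.350) ωy=+115.06

Key-timestep trajectory:
   step    t(s)  obj.x    obj.z    obj.vx   obj.vz 
     32  0.1569   +0.427  -0.213  +1.206  -0.838
     64  0.3137   +0.710  -0.410  +2.411  -1.675
     96  0.4706   +1.183  -0.738  +3.616  -2.513


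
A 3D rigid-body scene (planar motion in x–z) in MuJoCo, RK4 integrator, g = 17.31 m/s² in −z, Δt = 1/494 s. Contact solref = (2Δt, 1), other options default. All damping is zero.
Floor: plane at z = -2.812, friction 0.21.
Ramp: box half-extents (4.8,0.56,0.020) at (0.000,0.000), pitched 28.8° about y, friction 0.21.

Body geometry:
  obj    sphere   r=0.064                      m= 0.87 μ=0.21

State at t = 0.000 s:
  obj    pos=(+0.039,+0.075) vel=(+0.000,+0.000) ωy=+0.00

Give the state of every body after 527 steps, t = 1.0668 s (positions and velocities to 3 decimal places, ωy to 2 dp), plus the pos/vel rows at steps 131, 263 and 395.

State at t = 1.0668 s:
  obj    pos=(+3.009,-1.558) vel=(+5.569,-3.061) ωy=+99.28

Key-timestep trajectory:
   step    t(s)  obj.x    obj.z    obj.vx   obj.vz 
    131  0.2652   +0.222  -0.026  +1.384  -0.761
    263  0.5324   +0.779  -0.332  +2.779  -1.528
    395  0.7996   +1.708  -0.843  +4.174  -2.295


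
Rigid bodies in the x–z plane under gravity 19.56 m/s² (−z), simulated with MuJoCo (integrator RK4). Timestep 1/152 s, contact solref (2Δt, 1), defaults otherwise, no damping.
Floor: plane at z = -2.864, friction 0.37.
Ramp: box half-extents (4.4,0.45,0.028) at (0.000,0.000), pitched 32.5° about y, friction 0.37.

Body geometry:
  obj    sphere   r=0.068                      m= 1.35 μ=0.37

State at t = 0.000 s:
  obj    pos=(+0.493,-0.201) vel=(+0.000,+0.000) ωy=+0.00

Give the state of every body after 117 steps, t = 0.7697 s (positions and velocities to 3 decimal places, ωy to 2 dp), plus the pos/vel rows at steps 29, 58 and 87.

State at t = 0.7697 s:
  obj    pos=(+2.369,-1.395) vel=(+4.873,-3.105) ωy=+84.95

Key-timestep trajectory:
   step    t(s)  obj.x    obj.z    obj.vx   obj.vz 
     29  0.1908   +0.609  -0.274  +1.208  -0.770
     58  0.3816   +0.954  -0.494  +2.416  -1.539
     87  0.5724   +1.530  -0.861  +3.624  -2.309


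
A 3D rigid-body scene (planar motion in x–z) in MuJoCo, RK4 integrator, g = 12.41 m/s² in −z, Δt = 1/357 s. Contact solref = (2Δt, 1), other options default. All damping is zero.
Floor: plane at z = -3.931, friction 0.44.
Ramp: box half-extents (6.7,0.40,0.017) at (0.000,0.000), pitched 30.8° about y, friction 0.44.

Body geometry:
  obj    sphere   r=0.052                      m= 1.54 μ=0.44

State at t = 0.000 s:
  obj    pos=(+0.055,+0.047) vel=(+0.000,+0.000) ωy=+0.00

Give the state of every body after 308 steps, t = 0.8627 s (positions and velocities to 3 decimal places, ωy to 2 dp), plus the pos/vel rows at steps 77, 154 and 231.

State at t = 0.8627 s:
  obj    pos=(+1.506,-0.818) vel=(+3.364,-2.005) ωy=+75.30

Key-timestep trajectory:
   step    t(s)  obj.x    obj.z    obj.vx   obj.vz 
     77  0.2157   +0.146  -0.007  +0.841  -0.501
    154  0.4314   +0.418  -0.169  +1.682  -1.003
    231  0.6471   +0.871  -0.439  +2.523  -1.504


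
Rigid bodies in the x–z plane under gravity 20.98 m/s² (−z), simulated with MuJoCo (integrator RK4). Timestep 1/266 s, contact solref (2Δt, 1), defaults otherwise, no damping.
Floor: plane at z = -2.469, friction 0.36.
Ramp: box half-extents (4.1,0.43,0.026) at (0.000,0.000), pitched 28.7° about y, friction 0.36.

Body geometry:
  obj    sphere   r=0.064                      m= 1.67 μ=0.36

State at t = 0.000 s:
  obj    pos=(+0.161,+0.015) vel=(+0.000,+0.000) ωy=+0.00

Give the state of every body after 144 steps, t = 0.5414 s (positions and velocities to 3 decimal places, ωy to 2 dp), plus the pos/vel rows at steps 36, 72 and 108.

State at t = 0.5414 s:
  obj    pos=(+1.086,-0.492) vel=(+3.417,-1.871) ωy=+60.86

Key-timestep trajectory:
   step    t(s)  obj.x    obj.z    obj.vx   obj.vz 
     36  0.1353   +0.219  -0.017  +0.854  -0.468
     72  0.2707   +0.392  -0.112  +1.709  -0.936
    108  0.4060   +0.681  -0.270  +2.563  -1.403


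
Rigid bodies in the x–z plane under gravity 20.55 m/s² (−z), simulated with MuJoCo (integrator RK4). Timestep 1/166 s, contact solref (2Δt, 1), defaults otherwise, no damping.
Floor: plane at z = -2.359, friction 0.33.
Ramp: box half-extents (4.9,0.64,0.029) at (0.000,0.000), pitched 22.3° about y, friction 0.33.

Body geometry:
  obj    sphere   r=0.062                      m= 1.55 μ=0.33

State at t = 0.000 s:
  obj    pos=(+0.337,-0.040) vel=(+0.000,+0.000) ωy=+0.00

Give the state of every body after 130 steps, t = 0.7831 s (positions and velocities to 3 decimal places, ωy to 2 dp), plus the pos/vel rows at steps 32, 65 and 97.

State at t = 0.7831 s:
  obj    pos=(+1.917,-0.688) vel=(+4.036,-1.655) ωy=+70.34

Key-timestep trajectory:
   step    t(s)  obj.x    obj.z    obj.vx   obj.vz 
     32  0.1928   +0.433  -0.079  +0.994  -0.408
     65  0.3916   +0.732  -0.202  +2.018  -0.828
     97  0.5843   +1.217  -0.401  +3.011  -1.235


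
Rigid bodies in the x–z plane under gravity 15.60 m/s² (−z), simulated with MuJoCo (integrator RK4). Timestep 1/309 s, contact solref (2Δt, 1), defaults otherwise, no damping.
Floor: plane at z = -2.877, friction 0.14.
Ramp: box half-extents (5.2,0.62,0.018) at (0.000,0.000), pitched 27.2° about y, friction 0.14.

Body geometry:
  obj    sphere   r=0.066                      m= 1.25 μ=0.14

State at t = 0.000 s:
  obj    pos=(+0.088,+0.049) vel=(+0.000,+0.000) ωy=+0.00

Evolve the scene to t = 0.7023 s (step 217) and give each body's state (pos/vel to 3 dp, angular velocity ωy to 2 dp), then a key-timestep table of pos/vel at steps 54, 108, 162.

State at t = 0.7023 s:
  obj    pos=(+1.227,-0.536) vel=(+3.242,-1.664) ωy=+51.62

Key-timestep trajectory:
   step    t(s)  obj.x    obj.z    obj.vx   obj.vz 
     54  0.1748   +0.159  +0.013  +0.803  -0.428
    108  0.3495   +0.370  -0.096  +1.611  -0.839
    162  0.5243   +0.723  -0.277  +2.419  -1.247


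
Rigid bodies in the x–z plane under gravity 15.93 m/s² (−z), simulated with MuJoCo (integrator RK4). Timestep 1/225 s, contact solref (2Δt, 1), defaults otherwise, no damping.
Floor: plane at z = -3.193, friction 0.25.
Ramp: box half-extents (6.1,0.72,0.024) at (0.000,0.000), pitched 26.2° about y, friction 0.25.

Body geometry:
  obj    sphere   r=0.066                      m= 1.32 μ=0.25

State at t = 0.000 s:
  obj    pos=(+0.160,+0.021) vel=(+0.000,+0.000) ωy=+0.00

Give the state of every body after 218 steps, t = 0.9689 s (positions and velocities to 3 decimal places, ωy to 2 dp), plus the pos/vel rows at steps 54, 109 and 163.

State at t = 0.9689 s:
  obj    pos=(+2.276,-1.020) vel=(+4.367,-2.149) ωy=+73.73

Key-timestep trajectory:
   step    t(s)  obj.x    obj.z    obj.vx   obj.vz 
     54  0.2400   +0.290  -0.042  +1.082  -0.532
    109  0.4844   +0.689  -0.239  +2.184  -1.075
    163  0.7244   +1.343  -0.561  +3.266  -1.607


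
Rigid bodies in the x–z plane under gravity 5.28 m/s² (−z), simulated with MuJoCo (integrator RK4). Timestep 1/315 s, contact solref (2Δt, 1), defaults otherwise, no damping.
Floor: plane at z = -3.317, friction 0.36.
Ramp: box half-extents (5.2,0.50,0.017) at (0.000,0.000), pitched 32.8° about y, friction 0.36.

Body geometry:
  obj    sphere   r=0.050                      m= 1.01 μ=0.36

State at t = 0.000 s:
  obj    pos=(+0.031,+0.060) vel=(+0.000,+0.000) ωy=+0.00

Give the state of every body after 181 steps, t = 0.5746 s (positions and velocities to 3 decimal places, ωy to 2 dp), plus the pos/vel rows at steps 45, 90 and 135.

State at t = 0.5746 s:
  obj    pos=(+0.314,-0.123) vel=(+0.987,-0.636) ωy=+23.47

Key-timestep trajectory:
   step    t(s)  obj.x    obj.z    obj.vx   obj.vz 
     45  0.1429   +0.048  +0.048  +0.245  -0.158
     90  0.2857   +0.101  +0.015  +0.491  -0.316
    135  0.4286   +0.189  -0.042  +0.736  -0.474


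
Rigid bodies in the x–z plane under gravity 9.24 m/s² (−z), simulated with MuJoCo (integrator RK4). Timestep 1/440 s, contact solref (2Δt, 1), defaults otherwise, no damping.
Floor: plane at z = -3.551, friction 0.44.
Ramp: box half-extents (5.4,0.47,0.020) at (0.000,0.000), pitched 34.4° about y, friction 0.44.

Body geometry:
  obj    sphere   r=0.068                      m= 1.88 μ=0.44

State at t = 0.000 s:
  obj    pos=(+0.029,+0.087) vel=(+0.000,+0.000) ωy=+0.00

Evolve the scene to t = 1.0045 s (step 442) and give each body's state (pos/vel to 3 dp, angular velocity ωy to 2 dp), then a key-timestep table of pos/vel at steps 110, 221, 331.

State at t = 1.0045 s:
  obj    pos=(+1.581,-0.976) vel=(+3.091,-2.116) ωy=+55.08

Key-timestep trajectory:
   step    t(s)  obj.x    obj.z    obj.vx   obj.vz 
    110  0.2500   +0.125  +0.021  +0.769  -0.527
    221  0.5023   +0.417  -0.179  +1.545  -1.058
    331  0.7523   +0.900  -0.509  +2.315  -1.585


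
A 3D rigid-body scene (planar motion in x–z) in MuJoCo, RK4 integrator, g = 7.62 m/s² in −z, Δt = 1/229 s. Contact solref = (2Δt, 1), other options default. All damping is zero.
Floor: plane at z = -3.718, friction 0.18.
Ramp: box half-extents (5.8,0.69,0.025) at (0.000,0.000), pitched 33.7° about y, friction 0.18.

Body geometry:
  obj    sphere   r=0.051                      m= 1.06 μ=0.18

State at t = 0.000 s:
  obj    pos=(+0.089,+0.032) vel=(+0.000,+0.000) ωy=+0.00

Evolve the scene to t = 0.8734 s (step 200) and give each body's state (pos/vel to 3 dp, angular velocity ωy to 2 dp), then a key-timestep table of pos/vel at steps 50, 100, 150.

State at t = 0.8734 s:
  obj    pos=(+1.069,-0.621) vel=(+2.243,-1.495) ωy=+48.84

Key-timestep trajectory:
   step    t(s)  obj.x    obj.z    obj.vx   obj.vz 
     50  0.2183   +0.150  -0.009  +0.563  -0.370
    100  0.4367   +0.334  -0.131  +1.126  -0.737
    150  0.6550   +0.640  -0.335  +1.684  -1.117


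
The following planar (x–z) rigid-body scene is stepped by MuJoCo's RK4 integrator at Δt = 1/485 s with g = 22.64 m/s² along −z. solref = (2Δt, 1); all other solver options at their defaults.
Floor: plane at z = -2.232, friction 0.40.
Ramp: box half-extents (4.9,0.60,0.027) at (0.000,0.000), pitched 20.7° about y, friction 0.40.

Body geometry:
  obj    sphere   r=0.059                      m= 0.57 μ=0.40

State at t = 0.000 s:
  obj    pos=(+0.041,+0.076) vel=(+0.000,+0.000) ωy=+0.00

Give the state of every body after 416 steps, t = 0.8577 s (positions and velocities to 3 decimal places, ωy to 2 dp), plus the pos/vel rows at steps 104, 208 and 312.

State at t = 0.8577 s:
  obj    pos=(+2.008,-0.667) vel=(+4.586,-1.733) ωy=+83.09

Key-timestep trajectory:
   step    t(s)  obj.x    obj.z    obj.vx   obj.vz 
    104  0.2144   +0.164  +0.030  +1.147  -0.433
    208  0.4289   +0.533  -0.109  +2.293  -0.867
    312  0.6433   +1.148  -0.342  +3.440  -1.300


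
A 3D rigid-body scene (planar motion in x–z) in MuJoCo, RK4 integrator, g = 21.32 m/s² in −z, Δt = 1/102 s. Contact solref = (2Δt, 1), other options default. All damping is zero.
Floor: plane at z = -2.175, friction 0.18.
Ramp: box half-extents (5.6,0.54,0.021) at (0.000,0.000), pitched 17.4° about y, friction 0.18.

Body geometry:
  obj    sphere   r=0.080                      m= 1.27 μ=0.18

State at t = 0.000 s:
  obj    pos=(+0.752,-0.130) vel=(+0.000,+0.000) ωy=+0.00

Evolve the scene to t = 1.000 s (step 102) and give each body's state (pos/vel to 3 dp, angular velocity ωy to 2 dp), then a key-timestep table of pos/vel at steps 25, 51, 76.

State at t = 1.000 s:
  obj    pos=(+2.925,-0.811) vel=(+4.346,-1.362) ωy=+56.91

Key-timestep trajectory:
   step    t(s)  obj.x    obj.z    obj.vx   obj.vz 
     25  0.2451   +0.883  -0.171  +1.066  -0.334
     51  0.5000   +1.295  -0.300  +2.173  -0.681
     76  0.7451   +1.959  -0.508  +3.238  -1.015


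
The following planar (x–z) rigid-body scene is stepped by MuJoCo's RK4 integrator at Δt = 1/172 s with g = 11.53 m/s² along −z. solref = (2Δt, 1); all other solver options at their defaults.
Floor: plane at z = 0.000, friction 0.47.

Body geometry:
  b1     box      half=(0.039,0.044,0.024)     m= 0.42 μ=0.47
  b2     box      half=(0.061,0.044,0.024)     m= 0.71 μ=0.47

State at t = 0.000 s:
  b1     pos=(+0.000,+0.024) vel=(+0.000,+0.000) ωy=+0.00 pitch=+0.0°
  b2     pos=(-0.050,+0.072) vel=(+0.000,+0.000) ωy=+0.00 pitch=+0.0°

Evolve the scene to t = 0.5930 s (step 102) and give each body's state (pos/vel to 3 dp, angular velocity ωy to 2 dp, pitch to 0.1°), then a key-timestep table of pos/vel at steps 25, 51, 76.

State at t = 0.5930 s:
  b1     pos=(+0.001,+0.024) vel=(+0.001,+0.000) ωy=+0.00 pitch=+0.0°
  b2     pos=(-0.063,+0.058) vel=(+0.000,-0.001) ωy=+0.02 pitch=-41.5°

Key-timestep trajectory:
   step    t(s)  b1.x    b1.z    b1.vx   b1.vz   b2.x    b2.z    b2.vx   b2.vz 
     25  0.1453   +0.000  +0.024  +0.000  +0.000   -0.064  +0.058  -0.151  -0.078
     51  0.2965   +0.000  +0.024  +0.000  +0.004   -0.063  +0.058  -0.011  +0.006
     76  0.4419   +0.001  +0.024  +0.001  +0.000   -0.063  +0.058  +0.000  -0.001


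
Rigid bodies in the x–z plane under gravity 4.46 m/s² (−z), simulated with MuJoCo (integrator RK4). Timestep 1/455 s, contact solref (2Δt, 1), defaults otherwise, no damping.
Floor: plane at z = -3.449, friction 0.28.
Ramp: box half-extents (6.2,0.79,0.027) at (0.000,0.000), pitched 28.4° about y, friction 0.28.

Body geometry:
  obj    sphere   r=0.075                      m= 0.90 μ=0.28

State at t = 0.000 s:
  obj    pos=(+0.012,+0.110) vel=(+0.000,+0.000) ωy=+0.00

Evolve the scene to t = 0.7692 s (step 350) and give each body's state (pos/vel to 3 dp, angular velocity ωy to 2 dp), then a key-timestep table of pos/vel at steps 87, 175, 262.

State at t = 0.7692 s:
  obj    pos=(+0.406,-0.104) vel=(+1.025,-0.554) ωy=+15.54

Key-timestep trajectory:
   step    t(s)  obj.x    obj.z    obj.vx   obj.vz 
     87  0.1912   +0.036  +0.096  +0.255  -0.138
    175  0.3846   +0.110  +0.056  +0.513  -0.277
    262  0.5758   +0.233  -0.010  +0.768  -0.415


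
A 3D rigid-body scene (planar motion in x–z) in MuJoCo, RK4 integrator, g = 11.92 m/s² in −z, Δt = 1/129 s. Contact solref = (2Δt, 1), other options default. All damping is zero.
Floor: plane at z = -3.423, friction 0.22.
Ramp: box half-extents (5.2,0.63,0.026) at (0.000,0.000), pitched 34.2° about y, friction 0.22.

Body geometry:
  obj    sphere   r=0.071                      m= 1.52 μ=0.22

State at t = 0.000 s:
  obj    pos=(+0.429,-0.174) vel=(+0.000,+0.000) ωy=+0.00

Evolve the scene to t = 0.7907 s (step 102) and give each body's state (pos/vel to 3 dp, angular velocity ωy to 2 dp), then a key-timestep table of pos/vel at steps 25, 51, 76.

State at t = 0.7907 s:
  obj    pos=(+1.667,-1.015) vel=(+3.130,-2.127) ωy=+53.26

Key-timestep trajectory:
   step    t(s)  obj.x    obj.z    obj.vx   obj.vz 
     25  0.1938   +0.503  -0.225  +0.768  -0.522
     51  0.3953   +0.739  -0.385  +1.565  -1.064
     76  0.5891   +1.116  -0.641  +2.333  -1.585


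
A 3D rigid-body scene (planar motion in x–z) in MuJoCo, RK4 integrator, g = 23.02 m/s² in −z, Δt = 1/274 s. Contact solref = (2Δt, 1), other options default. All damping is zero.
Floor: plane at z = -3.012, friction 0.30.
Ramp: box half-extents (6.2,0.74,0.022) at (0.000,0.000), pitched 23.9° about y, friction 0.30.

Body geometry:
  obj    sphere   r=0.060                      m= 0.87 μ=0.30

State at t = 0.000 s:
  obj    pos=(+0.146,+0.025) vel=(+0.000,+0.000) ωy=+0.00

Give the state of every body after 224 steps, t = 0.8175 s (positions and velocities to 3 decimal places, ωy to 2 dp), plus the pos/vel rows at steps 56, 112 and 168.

State at t = 0.8175 s:
  obj    pos=(+2.181,-0.877) vel=(+4.979,-2.206) ωy=+90.76

Key-timestep trajectory:
   step    t(s)  obj.x    obj.z    obj.vx   obj.vz 
     56  0.2044   +0.273  -0.031  +1.245  -0.552
    112  0.4088   +0.655  -0.201  +2.490  -1.103
    168  0.6131   +1.291  -0.482  +3.734  -1.655


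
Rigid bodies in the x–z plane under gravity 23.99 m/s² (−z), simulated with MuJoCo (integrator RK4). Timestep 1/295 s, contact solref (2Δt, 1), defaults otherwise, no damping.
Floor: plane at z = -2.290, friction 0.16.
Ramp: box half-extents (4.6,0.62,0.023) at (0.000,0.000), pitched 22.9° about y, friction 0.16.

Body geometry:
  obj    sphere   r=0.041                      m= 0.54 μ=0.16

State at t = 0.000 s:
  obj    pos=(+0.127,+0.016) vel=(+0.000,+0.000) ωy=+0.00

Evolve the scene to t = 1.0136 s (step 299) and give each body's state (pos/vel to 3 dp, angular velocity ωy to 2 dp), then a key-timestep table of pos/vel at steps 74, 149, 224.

State at t = 1.0136 s:
  obj    pos=(+3.282,-1.317) vel=(+6.226,-2.630) ωy=+164.81

Key-timestep trajectory:
   step    t(s)  obj.x    obj.z    obj.vx   obj.vz 
     74  0.2508   +0.320  -0.066  +1.541  -0.651
    149  0.5051   +0.911  -0.315  +3.103  -1.311
    224  0.7593   +1.898  -0.732  +4.664  -1.970


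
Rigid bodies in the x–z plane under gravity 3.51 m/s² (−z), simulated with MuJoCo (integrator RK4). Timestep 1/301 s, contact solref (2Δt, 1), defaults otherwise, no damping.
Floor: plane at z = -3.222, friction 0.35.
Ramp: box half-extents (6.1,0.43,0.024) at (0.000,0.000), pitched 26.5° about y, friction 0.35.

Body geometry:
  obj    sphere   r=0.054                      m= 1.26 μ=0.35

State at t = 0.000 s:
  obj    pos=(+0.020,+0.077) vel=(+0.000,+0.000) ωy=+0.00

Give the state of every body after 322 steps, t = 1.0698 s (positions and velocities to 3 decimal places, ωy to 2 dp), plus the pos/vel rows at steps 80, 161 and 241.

State at t = 1.0698 s:
  obj    pos=(+0.593,-0.208) vel=(+1.071,-0.534) ωy=+22.16

Key-timestep trajectory:
   step    t(s)  obj.x    obj.z    obj.vx   obj.vz 
     80  0.2658   +0.055  +0.060  +0.266  -0.133
    161  0.5349   +0.163  +0.006  +0.536  -0.267
    241  0.8007   +0.341  -0.083  +0.802  -0.400


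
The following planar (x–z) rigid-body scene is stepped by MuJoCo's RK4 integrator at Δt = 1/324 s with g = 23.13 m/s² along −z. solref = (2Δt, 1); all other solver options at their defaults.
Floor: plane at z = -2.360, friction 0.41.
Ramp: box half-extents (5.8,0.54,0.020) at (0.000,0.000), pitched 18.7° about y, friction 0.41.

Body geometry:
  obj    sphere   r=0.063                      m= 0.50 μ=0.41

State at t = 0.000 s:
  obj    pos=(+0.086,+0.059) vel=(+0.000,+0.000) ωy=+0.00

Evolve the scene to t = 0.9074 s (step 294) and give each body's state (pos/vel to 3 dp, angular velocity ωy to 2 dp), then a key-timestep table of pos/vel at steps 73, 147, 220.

State at t = 0.9074 s:
  obj    pos=(+2.152,-0.641) vel=(+4.553,-1.541) ωy=+76.29

Key-timestep trajectory:
   step    t(s)  obj.x    obj.z    obj.vx   obj.vz 
     73  0.2253   +0.213  +0.015  +1.131  -0.383
    147  0.4537   +0.602  -0.116  +2.276  -0.771
    220  0.6790   +1.243  -0.333  +3.407  -1.153


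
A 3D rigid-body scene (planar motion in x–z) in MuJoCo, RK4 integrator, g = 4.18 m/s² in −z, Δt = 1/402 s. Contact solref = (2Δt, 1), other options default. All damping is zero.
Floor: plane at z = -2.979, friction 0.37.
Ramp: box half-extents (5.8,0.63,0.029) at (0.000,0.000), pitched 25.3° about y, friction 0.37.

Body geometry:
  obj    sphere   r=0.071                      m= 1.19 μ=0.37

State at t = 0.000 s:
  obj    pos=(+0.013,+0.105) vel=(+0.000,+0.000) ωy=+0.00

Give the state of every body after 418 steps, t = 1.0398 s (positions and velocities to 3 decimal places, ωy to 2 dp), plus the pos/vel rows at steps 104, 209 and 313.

State at t = 1.0398 s:
  obj    pos=(+0.637,-0.190) vel=(+1.200,-0.567) ωy=+18.69

Key-timestep trajectory:
   step    t(s)  obj.x    obj.z    obj.vx   obj.vz 
    104  0.2587   +0.051  +0.086  +0.298  -0.141
    209  0.5199   +0.169  +0.031  +0.600  -0.284
    313  0.7786   +0.363  -0.061  +0.898  -0.425


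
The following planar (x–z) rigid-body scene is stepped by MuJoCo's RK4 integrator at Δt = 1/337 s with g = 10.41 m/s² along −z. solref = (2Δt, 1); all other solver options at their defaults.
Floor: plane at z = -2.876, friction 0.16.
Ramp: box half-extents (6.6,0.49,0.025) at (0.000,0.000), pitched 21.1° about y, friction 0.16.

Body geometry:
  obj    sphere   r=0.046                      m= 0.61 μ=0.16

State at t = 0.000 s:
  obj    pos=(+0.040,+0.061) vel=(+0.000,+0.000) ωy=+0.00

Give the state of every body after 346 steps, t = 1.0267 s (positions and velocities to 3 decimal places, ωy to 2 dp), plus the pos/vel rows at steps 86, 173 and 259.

State at t = 1.0267 s:
  obj    pos=(+1.356,-0.447) vel=(+2.564,-0.989) ωy=+59.74

Key-timestep trajectory:
   step    t(s)  obj.x    obj.z    obj.vx   obj.vz 
     86  0.2552   +0.121  +0.029  +0.637  -0.246
    173  0.5134   +0.369  -0.066  +1.282  -0.495
    259  0.7685   +0.778  -0.224  +1.919  -0.741


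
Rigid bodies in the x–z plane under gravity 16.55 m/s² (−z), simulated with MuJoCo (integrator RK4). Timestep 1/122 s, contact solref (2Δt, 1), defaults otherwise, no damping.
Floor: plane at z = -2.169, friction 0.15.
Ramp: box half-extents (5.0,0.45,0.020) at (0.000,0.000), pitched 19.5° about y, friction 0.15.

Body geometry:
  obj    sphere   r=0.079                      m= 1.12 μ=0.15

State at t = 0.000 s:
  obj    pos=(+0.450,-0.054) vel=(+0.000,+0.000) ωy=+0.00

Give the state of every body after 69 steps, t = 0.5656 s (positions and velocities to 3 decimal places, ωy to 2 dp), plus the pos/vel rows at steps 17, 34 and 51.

State at t = 0.5656 s:
  obj    pos=(+1.045,-0.265) vel=(+2.104,-0.745) ωy=+28.23

Key-timestep trajectory:
   step    t(s)  obj.x    obj.z    obj.vx   obj.vz 
     17  0.1393   +0.486  -0.067  +0.519  -0.183
     34  0.2787   +0.595  -0.106  +1.037  -0.367
     51  0.4180   +0.775  -0.169  +1.555  -0.551


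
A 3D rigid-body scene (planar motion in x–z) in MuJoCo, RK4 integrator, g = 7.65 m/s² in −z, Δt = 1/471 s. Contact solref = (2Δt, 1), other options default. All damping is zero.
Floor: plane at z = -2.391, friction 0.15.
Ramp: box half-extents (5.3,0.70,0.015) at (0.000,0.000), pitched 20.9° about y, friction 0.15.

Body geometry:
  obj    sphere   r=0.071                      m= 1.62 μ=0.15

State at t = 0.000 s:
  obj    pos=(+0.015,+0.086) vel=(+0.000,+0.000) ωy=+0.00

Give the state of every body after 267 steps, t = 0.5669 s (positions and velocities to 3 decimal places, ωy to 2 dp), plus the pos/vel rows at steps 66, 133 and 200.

State at t = 0.5669 s:
  obj    pos=(+0.308,-0.025) vel=(+1.032,-0.394) ωy=+15.56

Key-timestep trajectory:
   step    t(s)  obj.x    obj.z    obj.vx   obj.vz 
     66  0.1401   +0.033  +0.079  +0.255  -0.097
    133  0.2824   +0.088  +0.059  +0.514  -0.196
    200  0.4246   +0.179  +0.024  +0.773  -0.295


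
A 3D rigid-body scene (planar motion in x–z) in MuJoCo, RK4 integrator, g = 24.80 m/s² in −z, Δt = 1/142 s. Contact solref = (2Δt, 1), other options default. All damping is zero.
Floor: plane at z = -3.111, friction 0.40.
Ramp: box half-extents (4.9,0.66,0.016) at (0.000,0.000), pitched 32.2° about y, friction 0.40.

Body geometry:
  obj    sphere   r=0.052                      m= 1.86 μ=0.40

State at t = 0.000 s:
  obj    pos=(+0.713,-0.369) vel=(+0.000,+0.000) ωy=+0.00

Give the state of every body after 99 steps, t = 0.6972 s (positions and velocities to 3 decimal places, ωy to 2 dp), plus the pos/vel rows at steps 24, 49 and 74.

State at t = 0.6972 s:
  obj    pos=(+2.654,-1.591) vel=(+5.568,-3.506) ωy=+126.53

Key-timestep trajectory:
   step    t(s)  obj.x    obj.z    obj.vx   obj.vz 
     24  0.1690   +0.827  -0.441  +1.350  -0.850
     49  0.3451   +1.189  -0.668  +2.756  -1.736
     74  0.5211   +1.798  -1.052  +4.162  -2.621


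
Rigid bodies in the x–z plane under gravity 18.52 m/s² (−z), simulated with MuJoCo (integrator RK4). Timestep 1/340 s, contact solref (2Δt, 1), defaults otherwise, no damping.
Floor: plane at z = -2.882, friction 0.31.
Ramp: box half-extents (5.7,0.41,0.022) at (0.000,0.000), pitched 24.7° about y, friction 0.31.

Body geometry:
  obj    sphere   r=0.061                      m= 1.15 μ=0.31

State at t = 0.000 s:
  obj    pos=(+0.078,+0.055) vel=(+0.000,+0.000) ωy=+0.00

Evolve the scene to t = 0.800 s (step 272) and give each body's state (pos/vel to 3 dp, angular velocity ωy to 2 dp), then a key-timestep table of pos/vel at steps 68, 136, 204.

State at t = 0.800 s:
  obj    pos=(+1.685,-0.684) vel=(+4.018,-1.848) ωy=+72.49

Key-timestep trajectory:
   step    t(s)  obj.x    obj.z    obj.vx   obj.vz 
     68  0.2000   +0.179  +0.009  +1.005  -0.462
    136  0.4000   +0.480  -0.129  +2.009  -0.924
    204  0.6000   +0.982  -0.360  +3.013  -1.386


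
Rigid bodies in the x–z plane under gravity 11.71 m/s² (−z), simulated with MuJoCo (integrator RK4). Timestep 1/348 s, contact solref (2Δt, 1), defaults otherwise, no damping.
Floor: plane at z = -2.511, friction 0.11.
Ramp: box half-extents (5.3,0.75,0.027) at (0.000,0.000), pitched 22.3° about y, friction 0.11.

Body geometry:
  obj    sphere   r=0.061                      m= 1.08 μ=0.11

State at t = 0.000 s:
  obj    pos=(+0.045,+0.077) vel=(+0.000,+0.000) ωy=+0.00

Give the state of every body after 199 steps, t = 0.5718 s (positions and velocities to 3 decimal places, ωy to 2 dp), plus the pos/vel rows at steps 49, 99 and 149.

State at t = 0.5718 s:
  obj    pos=(+0.537,-0.125) vel=(+1.721,-0.707) ωy=+27.88

Key-timestep trajectory:
   step    t(s)  obj.x    obj.z    obj.vx   obj.vz 
     49  0.1408   +0.075  +0.064  +0.426  -0.169
     99  0.2845   +0.167  +0.027  +0.857  -0.349
    149  0.4282   +0.321  -0.037  +1.291  -0.522


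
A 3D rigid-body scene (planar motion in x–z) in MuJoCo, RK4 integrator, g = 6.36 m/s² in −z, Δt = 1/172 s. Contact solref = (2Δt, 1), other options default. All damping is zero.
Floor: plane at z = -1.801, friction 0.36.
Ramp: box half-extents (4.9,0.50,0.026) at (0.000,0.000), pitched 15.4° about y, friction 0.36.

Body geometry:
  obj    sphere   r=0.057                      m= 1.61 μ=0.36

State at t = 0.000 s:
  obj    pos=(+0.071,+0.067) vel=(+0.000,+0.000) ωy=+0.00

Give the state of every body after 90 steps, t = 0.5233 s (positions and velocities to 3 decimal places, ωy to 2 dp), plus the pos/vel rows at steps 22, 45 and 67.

State at t = 0.5233 s:
  obj    pos=(+0.230,+0.023) vel=(+0.609,-0.168) ωy=+11.07

Key-timestep trajectory:
   step    t(s)  obj.x    obj.z    obj.vx   obj.vz 
     22  0.1279   +0.080  +0.064  +0.149  -0.041
     45  0.2616   +0.111  +0.056  +0.304  -0.084
     67  0.3895   +0.159  +0.042  +0.453  -0.125


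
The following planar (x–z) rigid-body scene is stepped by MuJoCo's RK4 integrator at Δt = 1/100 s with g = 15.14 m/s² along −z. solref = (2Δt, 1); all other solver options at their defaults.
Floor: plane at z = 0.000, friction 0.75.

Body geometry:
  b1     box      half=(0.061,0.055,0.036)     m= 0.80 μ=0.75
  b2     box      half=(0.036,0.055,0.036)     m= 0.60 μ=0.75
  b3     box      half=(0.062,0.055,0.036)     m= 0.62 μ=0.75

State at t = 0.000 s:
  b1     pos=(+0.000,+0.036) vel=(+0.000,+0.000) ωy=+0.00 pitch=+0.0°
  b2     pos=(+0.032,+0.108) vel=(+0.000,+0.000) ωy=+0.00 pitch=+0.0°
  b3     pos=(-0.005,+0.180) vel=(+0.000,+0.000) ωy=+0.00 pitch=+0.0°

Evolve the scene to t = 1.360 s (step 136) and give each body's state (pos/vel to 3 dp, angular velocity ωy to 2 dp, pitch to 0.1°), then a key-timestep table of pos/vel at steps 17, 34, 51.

State at t = 1.360 s:
  b1     pos=(+0.000,+0.036) vel=(+0.000,+0.000) ωy=+0.00 pitch=+0.0°
  b2     pos=(+0.032,+0.108) vel=(+0.000,+0.000) ωy=+0.00 pitch=+0.1°
  b3     pos=(-0.154,+0.036) vel=(+0.000,+0.000) ωy=+0.00 pitch=+180.0°

Key-timestep trajectory:
   step    t(s)  b1.x    b1.z    b1.vx   b1.vz   b2.x    b2.z    b2.vx   b2.vz   b3.x    b3.z    b3.vx   b3.vz 
     17  0.1700   +0.000  +0.036  +0.000  +0.000   +0.032  +0.108  +0.001  +0.000   -0.010  +0.179  -0.080  -0.013
     34  0.3400   +0.000  +0.036  +0.004  -0.003   +0.032  +0.108  +0.004  -0.002   -0.047  +0.138  -0.503  -0.459
     51  0.5100   +0.000  +0.036  +0.000  +0.000   +0.032  +0.108  +0.000  +0.000   -0.154  +0.025  -0.192  -0.350


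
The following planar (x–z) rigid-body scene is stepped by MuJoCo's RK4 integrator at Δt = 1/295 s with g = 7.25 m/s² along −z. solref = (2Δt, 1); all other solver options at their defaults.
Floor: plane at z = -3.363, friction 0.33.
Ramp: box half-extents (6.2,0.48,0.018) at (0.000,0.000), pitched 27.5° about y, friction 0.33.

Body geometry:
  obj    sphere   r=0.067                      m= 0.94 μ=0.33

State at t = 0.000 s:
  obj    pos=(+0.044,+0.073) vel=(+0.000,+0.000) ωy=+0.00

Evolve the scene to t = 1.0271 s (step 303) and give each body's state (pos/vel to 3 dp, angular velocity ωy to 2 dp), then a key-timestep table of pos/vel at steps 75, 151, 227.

State at t = 1.0271 s:
  obj    pos=(+1.163,-0.510) vel=(+2.179,-1.134) ωy=+36.65

Key-timestep trajectory:
   step    t(s)  obj.x    obj.z    obj.vx   obj.vz 
     75  0.2542   +0.113  +0.037  +0.539  -0.281
    151  0.5119   +0.322  -0.072  +1.086  -0.565
    227  0.7695   +0.672  -0.254  +1.632  -0.850


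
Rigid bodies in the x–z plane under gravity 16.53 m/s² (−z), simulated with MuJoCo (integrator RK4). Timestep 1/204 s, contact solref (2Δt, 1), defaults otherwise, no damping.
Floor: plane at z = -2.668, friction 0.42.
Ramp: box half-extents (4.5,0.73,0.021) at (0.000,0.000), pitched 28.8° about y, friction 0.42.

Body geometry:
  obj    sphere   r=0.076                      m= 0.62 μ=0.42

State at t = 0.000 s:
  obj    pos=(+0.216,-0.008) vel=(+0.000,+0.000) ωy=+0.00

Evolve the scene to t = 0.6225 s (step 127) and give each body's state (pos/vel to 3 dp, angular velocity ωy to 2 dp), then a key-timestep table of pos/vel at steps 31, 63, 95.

State at t = 0.6225 s:
  obj    pos=(+1.182,-0.539) vel=(+3.103,-1.706) ωy=+46.58

Key-timestep trajectory:
   step    t(s)  obj.x    obj.z    obj.vx   obj.vz 
     31  0.1520   +0.274  -0.040  +0.758  -0.417
     63  0.3088   +0.454  -0.139  +1.540  -0.846
     95  0.4657   +0.757  -0.305  +2.321  -1.276


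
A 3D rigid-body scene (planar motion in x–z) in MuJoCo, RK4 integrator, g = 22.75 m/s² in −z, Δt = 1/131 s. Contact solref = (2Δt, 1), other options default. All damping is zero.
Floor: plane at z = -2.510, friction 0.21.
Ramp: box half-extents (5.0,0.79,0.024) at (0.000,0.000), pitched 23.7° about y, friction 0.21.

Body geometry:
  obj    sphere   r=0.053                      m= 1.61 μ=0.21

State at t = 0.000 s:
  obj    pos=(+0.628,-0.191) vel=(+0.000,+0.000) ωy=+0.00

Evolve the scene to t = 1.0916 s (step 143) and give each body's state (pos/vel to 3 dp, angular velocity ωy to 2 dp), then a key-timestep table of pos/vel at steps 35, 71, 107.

State at t = 1.0916 s:
  obj    pos=(+4.191,-1.756) vel=(+6.529,-2.866) ωy=+134.48

Key-timestep trajectory:
   step    t(s)  obj.x    obj.z    obj.vx   obj.vz 
     35  0.2672   +0.841  -0.285  +1.598  -0.702
     71  0.5420   +1.506  -0.577  +3.242  -1.423
    107  0.8168   +2.623  -1.067  +4.885  -2.144


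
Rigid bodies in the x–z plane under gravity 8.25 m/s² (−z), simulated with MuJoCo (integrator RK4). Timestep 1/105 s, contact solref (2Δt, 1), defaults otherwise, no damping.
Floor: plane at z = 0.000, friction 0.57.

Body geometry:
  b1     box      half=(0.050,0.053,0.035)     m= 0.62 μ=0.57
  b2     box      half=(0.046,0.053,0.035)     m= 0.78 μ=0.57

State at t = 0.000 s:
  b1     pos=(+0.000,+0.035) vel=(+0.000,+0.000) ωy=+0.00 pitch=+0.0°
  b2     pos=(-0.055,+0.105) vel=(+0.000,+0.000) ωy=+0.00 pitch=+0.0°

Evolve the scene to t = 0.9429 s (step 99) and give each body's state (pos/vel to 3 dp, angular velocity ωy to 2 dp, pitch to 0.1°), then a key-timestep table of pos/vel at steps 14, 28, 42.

State at t = 0.9429 s:
  b1     pos=(+0.000,+0.035) vel=(+0.000,+0.000) ωy=+0.00 pitch=+0.0°
  b2     pos=(-0.100,+0.046) vel=(+0.000,+0.000) ωy=+0.00 pitch=-90.0°

Key-timestep trajectory:
   step    t(s)  b1.x    b1.z    b1.vx   b1.vz   b2.x    b2.z    b2.vx   b2.vz 
     14  0.1333   +0.000  +0.035  +0.000  +0.000   -0.061  +0.103  -0.109  -0.034
     28  0.2667   +0.000  +0.035  +0.000  +0.000   -0.087  +0.077  -0.233  -0.555
     42  0.4000   +0.000  +0.035  +0.000  +0.000   -0.102  +0.047  +0.093  -0.038


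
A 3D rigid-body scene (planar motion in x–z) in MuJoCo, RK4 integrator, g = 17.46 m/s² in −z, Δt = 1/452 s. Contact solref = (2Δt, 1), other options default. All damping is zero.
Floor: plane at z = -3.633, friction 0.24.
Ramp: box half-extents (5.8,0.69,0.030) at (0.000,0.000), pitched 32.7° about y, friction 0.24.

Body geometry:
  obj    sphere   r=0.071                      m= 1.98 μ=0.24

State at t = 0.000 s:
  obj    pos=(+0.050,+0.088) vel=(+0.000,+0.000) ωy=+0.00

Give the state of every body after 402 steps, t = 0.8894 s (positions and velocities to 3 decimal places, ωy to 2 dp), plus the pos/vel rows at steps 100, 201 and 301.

State at t = 0.8894 s:
  obj    pos=(+2.293,-1.352) vel=(+5.043,-3.237) ωy=+84.39

Key-timestep trajectory:
   step    t(s)  obj.x    obj.z    obj.vx   obj.vz 
    100  0.2212   +0.189  -0.001  +1.255  -0.805
    201  0.4447   +0.611  -0.272  +2.522  -1.619
    301  0.6659   +1.307  -0.719  +3.776  -2.424


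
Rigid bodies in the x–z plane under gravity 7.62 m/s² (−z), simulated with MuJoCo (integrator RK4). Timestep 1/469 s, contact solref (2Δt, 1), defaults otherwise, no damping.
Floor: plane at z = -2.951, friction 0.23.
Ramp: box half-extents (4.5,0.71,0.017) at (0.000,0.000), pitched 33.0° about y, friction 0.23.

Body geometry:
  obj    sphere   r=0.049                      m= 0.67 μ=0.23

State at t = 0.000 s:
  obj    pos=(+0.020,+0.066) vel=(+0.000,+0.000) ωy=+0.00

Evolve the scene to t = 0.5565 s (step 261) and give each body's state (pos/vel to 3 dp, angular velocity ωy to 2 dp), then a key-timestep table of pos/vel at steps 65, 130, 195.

State at t = 0.5565 s:
  obj    pos=(+0.405,-0.184) vel=(+1.384,-0.899) ωy=+33.66

Key-timestep trajectory:
   step    t(s)  obj.x    obj.z    obj.vx   obj.vz 
     65  0.1386   +0.044  +0.050  +0.345  -0.224
    130  0.2772   +0.115  +0.004  +0.689  -0.448
    195  0.4158   +0.235  -0.074  +1.034  -0.671


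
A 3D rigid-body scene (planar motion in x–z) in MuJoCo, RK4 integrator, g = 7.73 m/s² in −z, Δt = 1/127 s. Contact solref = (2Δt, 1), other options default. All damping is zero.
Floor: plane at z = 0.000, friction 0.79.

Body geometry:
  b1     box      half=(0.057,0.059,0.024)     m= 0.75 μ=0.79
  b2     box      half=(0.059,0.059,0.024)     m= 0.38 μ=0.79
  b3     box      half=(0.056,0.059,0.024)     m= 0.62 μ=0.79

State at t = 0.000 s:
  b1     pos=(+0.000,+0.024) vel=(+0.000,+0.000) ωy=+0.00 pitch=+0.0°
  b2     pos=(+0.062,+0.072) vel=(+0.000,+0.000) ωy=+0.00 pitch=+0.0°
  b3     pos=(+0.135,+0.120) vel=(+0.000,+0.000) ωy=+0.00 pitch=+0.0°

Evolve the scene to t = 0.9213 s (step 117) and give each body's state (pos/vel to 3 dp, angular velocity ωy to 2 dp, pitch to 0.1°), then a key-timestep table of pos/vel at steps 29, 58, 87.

State at t = 0.9213 s:
  b1     pos=(+0.000,+0.024) vel=(+0.000,+0.000) ωy=+0.00 pitch=+0.0°
  b2     pos=(+0.077,+0.060) vel=(+0.000,+0.000) ωy=-0.01 pitch=+49.6°
  b3     pos=(+0.166,+0.052) vel=(+0.000,+0.000) ωy=-0.01 pitch=+34.6°

Key-timestep trajectory:
   step    t(s)  b1.x    b1.z    b1.vx   b1.vz   b2.x    b2.z    b2.vx   b2.vz   b3.x    b3.z    b3.vx   b3.vz 
     29  0.2283   +0.000  +0.024  +0.000  +0.000   +0.080  +0.061  -0.052  +0.026   +0.166  +0.051  +0.005  +0.058
     58  0.4567   +0.000  +0.024  +0.000  +0.000   +0.077  +0.061  +0.000  +0.000   +0.166  +0.052  +0.001  +0.000
     87  0.6850   +0.000  +0.024  +0.000  +0.000   +0.077  +0.061  +0.000  +0.000   +0.166  +0.052  +0.000  +0.000


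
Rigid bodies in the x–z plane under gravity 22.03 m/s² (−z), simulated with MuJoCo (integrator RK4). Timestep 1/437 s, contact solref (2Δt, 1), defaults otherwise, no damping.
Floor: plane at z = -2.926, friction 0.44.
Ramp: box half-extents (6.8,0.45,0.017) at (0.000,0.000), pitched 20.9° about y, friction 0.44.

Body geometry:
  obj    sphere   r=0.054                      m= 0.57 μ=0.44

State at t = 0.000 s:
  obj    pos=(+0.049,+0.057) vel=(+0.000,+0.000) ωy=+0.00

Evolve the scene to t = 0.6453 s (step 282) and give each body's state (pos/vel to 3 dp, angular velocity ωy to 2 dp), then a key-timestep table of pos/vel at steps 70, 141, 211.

State at t = 0.6453 s:
  obj    pos=(+1.141,-0.360) vel=(+3.384,-1.292) ωy=+67.07

Key-timestep trajectory:
   step    t(s)  obj.x    obj.z    obj.vx   obj.vz 
     70  0.1602   +0.116  +0.032  +0.840  -0.321
    141  0.3227   +0.322  -0.047  +1.692  -0.646
    211  0.4828   +0.660  -0.176  +2.532  -0.967
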